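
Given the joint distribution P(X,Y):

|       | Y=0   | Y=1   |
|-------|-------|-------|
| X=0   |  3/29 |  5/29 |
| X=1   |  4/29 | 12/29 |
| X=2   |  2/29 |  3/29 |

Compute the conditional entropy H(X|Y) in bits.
1.4079 bits

H(X|Y) = H(X,Y) - H(Y)

H(X,Y) = -Σ_{x,y} P(x,y) log₂ P(x,y). Per-cell terms -P(x,y)·log₂P(x,y):
  X=0: 0.33859, 0.43725
  X=1: 0.39420, 0.52677
  X=2: 0.26607, 0.33859
Sum of the 6 terms: H(X,Y) = 2.3015 bits

Marginal of Y (column sums):
  P(Y=0) = 3/29 + 4/29 + 2/29 = 9/29
  P(Y=1) = 5/29 + 12/29 + 3/29 = 20/29
H(Y) = -[(9/29)·log₂(9/29) + (20/29)·log₂(20/29)]
  = 0.52388 + 0.36969 = 0.8936 bits

H(X|Y) = H(X,Y) - H(Y) = 2.3015 - 0.8936 = 1.4079 bits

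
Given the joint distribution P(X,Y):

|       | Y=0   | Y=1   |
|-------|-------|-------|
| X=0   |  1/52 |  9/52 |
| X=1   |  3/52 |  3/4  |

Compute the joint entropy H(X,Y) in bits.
1.0963 bits

H(X,Y) = -Σ_{x,y} P(x,y) log₂ P(x,y). Per-cell terms -P(x,y)·log₂P(x,y):
  X=0: 0.1096, 0.4380
  X=1: 0.2374, 0.3113
Sum of the 4 terms: H(X,Y) = 1.0963 bits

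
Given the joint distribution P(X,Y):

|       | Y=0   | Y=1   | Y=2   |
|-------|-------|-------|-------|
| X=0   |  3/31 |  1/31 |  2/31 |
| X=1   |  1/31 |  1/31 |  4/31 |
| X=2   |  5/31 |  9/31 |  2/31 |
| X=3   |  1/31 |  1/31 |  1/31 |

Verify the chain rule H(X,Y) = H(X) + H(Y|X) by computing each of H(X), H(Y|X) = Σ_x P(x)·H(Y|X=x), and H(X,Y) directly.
H(X) = 1.7357 bits, H(Y|X) = 1.3832 bits, H(X,Y) = 3.1189 bits

Marginal of X (row sums):
  P(X=0) = 3/31 + 1/31 + 2/31 = 6/31
  P(X=1) = 1/31 + 1/31 + 4/31 = 6/31
  P(X=2) = 5/31 + 9/31 + 2/31 = 16/31
  P(X=3) = 1/31 + 1/31 + 1/31 = 3/31
H(X) = -[(6/31)·log₂(6/31) + (6/31)·log₂(6/31) + (16/31)·log₂(16/31) + (3/31)·log₂(3/31)]
  = 0.45856 + 0.45856 + 0.49249 + 0.32605 = 1.7357 bits

H(Y|X) = Σ_x P(x)·H(Y|X=x):
  X=0: P(X=0) = 6/31, P(Y|X=0) = (1/2, 1/6, 1/3) → H(Y|X=0) = 1.45915
  X=1: P(X=1) = 6/31, P(Y|X=1) = (1/6, 1/6, 2/3) → H(Y|X=1) = 1.25163
  X=2: P(X=2) = 16/31, P(Y|X=2) = (5/16, 9/16, 1/8) → H(Y|X=2) = 1.36631
  X=3: P(X=3) = 3/31, P(Y|X=3) = (1/3, 1/3, 1/3) → H(Y|X=3) = 1.58496
H(Y|X) = (6/31)·1.45915 + (6/31)·1.25163 + (16/31)·1.36631 + (3/31)·1.58496 = 1.3832 bits

H(X,Y) = -Σ_{x,y} P(x,y) log₂ P(x,y). Per-cell terms -P(x,y)·log₂P(x,y):
  X=0: 0.32605, 0.15981, 0.25511
  X=1: 0.15981, 0.15981, 0.38119
  X=2: 0.42456, 0.51801, 0.25511
  X=3: 0.15981, 0.15981, 0.15981
Sum of the 12 terms: H(X,Y) = 3.1189 bits

Chain rule check:
  H(X) + H(Y|X) = 1.7357 + 1.3832 = 3.1189 bits
  H(X,Y) = 3.1189 bits
✓ Chain rule verified.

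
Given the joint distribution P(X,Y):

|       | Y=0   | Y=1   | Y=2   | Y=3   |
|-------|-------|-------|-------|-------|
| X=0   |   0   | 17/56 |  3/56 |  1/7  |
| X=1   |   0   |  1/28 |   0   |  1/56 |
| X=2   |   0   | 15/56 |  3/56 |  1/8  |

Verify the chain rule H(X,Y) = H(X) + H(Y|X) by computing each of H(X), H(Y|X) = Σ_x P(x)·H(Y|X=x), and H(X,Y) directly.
H(X) = 1.2456 bits, H(Y|X) = 1.2894 bits, H(X,Y) = 2.5350 bits

Marginal of X (row sums):
  P(X=0) = 0 + 17/56 + 3/56 + 1/7 = 1/2
  P(X=1) = 0 + 1/28 + 0 + 1/56 = 3/56
  P(X=2) = 0 + 15/56 + 3/56 + 1/8 = 25/56
H(X) = -[(1/2)·log₂(1/2) + (3/56)·log₂(3/56) + (25/56)·log₂(25/56)]
  = 0.50000 + 0.22620 + 0.51942 = 1.2456 bits

H(Y|X) = Σ_x P(x)·H(Y|X=x):
  X=0: P(X=0) = 1/2, P(Y|X=0) = (0, 17/28, 3/28, 2/7) → H(Y|X=0) = 1.29872
  X=1: P(X=1) = 3/56, P(Y|X=1) = (0, 2/3, 0, 1/3) → H(Y|X=1) = 0.91830
  X=2: P(X=2) = 25/56, P(Y|X=2) = (0, 3/5, 3/25, 7/25) → H(Y|X=2) = 1.32347
H(Y|X) = (1/2)·1.29872 + (3/56)·0.91830 + (25/56)·1.32347 = 1.2894 bits

H(X,Y) = -Σ_{x,y} P(x,y) log₂ P(x,y). Per-cell terms -P(x,y)·log₂P(x,y):
  X=0: 0.00000, 0.52211, 0.22620, 0.40105
  X=1: 0.00000, 0.17169, 0.00000, 0.10370
  X=2: 0.00000, 0.50905, 0.22620, 0.37500
  (cells with P = 0 contribute 0)
Sum of the 12 terms: H(X,Y) = 2.5350 bits

Chain rule check:
  H(X) + H(Y|X) = 1.2456 + 1.2894 = 2.5350 bits
  H(X,Y) = 2.5350 bits
✓ Chain rule verified.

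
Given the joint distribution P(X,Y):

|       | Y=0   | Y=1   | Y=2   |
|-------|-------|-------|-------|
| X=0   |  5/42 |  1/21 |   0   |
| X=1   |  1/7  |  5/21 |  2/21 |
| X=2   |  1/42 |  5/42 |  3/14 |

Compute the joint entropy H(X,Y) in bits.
2.7619 bits

H(X,Y) = -Σ_{x,y} P(x,y) log₂ P(x,y). Per-cell terms -P(x,y)·log₂P(x,y):
  X=0: 0.3655, 0.2092, 0.0000
  X=1: 0.4011, 0.4929, 0.3231
  X=2: 0.1284, 0.3655, 0.4762
  (cells with P = 0 contribute 0)
Sum of the 9 terms: H(X,Y) = 2.7619 bits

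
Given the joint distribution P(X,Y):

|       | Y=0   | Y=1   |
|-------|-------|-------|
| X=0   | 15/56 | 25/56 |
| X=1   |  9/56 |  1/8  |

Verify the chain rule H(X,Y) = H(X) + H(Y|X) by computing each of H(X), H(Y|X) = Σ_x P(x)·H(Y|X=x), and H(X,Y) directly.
H(X) = 0.8631 bits, H(Y|X) = 0.9642 bits, H(X,Y) = 1.8273 bits

Marginal of X (row sums):
  P(X=0) = 15/56 + 25/56 = 5/7
  P(X=1) = 9/56 + 1/8 = 2/7
H(X) = -[(5/7)·log₂(5/7) + (2/7)·log₂(2/7)]
  = 0.34673 + 0.51639 = 0.8631 bits

H(Y|X) = Σ_x P(x)·H(Y|X=x):
  X=0: P(X=0) = 5/7, P(Y|X=0) = (3/8, 5/8) → H(Y|X=0) = 0.95443
  X=1: P(X=1) = 2/7, P(Y|X=1) = (9/16, 7/16) → H(Y|X=1) = 0.98870
H(Y|X) = (5/7)·0.95443 + (2/7)·0.98870 = 0.9642 bits

H(X,Y) = -Σ_{x,y} P(x,y) log₂ P(x,y). Per-cell terms -P(x,y)·log₂P(x,y):
  X=0: 0.50905, 0.51942
  X=1: 0.42387, 0.37500
Sum of the 4 terms: H(X,Y) = 1.8273 bits

Chain rule check:
  H(X) + H(Y|X) = 0.8631 + 0.9642 = 1.8273 bits
  H(X,Y) = 1.8273 bits
✓ Chain rule verified.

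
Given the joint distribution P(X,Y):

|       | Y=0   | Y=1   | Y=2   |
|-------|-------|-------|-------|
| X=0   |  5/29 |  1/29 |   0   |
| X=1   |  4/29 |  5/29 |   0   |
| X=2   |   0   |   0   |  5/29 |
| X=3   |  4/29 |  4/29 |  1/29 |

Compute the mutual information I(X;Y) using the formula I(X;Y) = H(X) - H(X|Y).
0.6447 bits

I(X;Y) = H(X) - H(X|Y)

Marginal of X (row sums):
  P(X=0) = 5/29 + 1/29 + 0 = 6/29
  P(X=1) = 4/29 + 5/29 + 0 = 9/29
  P(X=2) = 0 + 0 + 5/29 = 5/29
  P(X=3) = 4/29 + 4/29 + 1/29 = 9/29
H(X) = -[(6/29)·log₂(6/29) + (9/29)·log₂(9/29) + (5/29)·log₂(5/29) + (9/29)·log₂(9/29)]
  = 0.470280 + 0.523879 + 0.437251 + 0.523879 = 1.95529 bits

Marginal of Y (column sums):
  P(Y=0) = 5/29 + 4/29 + 0 + 4/29 = 13/29
  P(Y=1) = 1/29 + 5/29 + 0 + 4/29 = 10/29
  P(Y=2) = 0 + 0 + 5/29 + 1/29 = 6/29
H(X|Y) = Σ_y P(y)·H(X|Y=y):
  Y=0: P(Y=0) = 13/29, P(X|Y=0) = (5/13, 4/13, 0, 4/13) → H(X|Y=0) = 1.576621
  Y=1: P(Y=1) = 10/29, P(X|Y=1) = (1/10, 1/2, 0, 2/5) → H(X|Y=1) = 1.360964
  Y=2: P(Y=2) = 6/29, P(X|Y=2) = (0, 0, 5/6, 1/6) → H(X|Y=2) = 0.650022
H(X|Y) = (13/29)·1.576621 + (10/29)·1.360964 + (6/29)·0.650022 = 1.31055 bits

I(X;Y) = H(X) - H(X|Y) = 1.95529 - 1.31055 = 0.6447 bits

Cross-check via I(X;Y) = H(X) + H(Y) - H(X,Y): computing H(Y) from the column sums and H(X,Y) from the 12 cells in the same way gives H(Y) = 1.51885 bits and H(X,Y) = 2.82940 bits, so
I(X;Y) = 1.95529 + 1.51885 - 2.82940 = 0.6447 bits ✓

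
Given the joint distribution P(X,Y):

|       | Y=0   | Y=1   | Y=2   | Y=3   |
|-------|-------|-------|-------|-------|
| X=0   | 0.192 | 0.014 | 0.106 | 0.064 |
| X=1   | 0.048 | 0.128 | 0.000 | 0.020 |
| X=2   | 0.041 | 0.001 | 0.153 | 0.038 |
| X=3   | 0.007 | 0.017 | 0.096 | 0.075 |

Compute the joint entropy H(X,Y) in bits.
3.3906 bits

H(X,Y) = -Σ_{x,y} P(x,y) log₂ P(x,y). Per-cell terms -P(x,y)·log₂P(x,y):
  X=0: 0.4571, 0.0862, 0.3432, 0.2538
  X=1: 0.2103, 0.3796, 0.0000, 0.1129
  X=2: 0.1889, 0.0100, 0.4144, 0.1793
  X=3: 0.0501, 0.0999, 0.3246, 0.2803
  (cells with P = 0 contribute 0)
Sum of the 16 terms: H(X,Y) = 3.3906 bits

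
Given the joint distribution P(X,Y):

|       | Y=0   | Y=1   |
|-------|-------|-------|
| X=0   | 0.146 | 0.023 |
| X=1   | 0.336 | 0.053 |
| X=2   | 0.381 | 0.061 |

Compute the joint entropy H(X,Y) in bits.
2.0603 bits

H(X,Y) = -Σ_{x,y} P(x,y) log₂ P(x,y). Per-cell terms -P(x,y)·log₂P(x,y):
  X=0: 0.4053, 0.1252
  X=1: 0.5287, 0.2246
  X=2: 0.5304, 0.2461
Sum of the 6 terms: H(X,Y) = 2.0603 bits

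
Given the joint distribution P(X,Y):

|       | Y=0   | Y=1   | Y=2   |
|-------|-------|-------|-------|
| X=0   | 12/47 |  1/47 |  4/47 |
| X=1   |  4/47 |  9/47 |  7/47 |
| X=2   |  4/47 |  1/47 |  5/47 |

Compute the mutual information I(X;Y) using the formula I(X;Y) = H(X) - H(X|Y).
0.2178 bits

I(X;Y) = H(X) - H(X|Y)

Marginal of X (row sums):
  P(X=0) = 12/47 + 1/47 + 4/47 = 17/47
  P(X=1) = 4/47 + 9/47 + 7/47 = 20/47
  P(X=2) = 4/47 + 1/47 + 5/47 = 10/47
H(X) = -[(17/47)·log₂(17/47) + (20/47)·log₂(20/47) + (10/47)·log₂(10/47)]
  = 0.5307 + 0.5245 + 0.4750 = 1.5302 bits

Marginal of Y (column sums):
  P(Y=0) = 12/47 + 4/47 + 4/47 = 20/47
  P(Y=1) = 1/47 + 9/47 + 1/47 = 11/47
  P(Y=2) = 4/47 + 7/47 + 5/47 = 16/47
H(X|Y) = Σ_y P(y)·H(X|Y=y):
  Y=0: P(Y=0) = 20/47, P(X|Y=0) = (3/5, 1/5, 1/5) → H(X|Y=0) = 1.3710
  Y=1: P(Y=1) = 11/47, P(X|Y=1) = (1/11, 9/11, 1/11) → H(X|Y=1) = 0.8659
  Y=2: P(Y=2) = 16/47, P(X|Y=2) = (1/4, 7/16, 5/16) → H(X|Y=2) = 1.5462
H(X|Y) = (20/47)·1.3710 + (11/47)·0.8659 + (16/47)·1.5462 = 1.3124 bits

I(X;Y) = H(X) - H(X|Y) = 1.5302 - 1.3124 = 0.2178 bits

Cross-check via I(X;Y) = H(X) + H(Y) - H(X,Y): computing H(Y) from the column sums and H(X,Y) from the 9 cells in the same way gives H(Y) = 1.5441 bits and H(X,Y) = 2.8565 bits, so
I(X;Y) = 1.5302 + 1.5441 - 2.8565 = 0.2178 bits ✓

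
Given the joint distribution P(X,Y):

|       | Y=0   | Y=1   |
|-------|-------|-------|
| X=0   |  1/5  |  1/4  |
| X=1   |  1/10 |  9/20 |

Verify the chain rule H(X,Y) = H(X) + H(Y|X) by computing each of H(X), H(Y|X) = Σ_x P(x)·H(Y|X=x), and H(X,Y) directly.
H(X) = 0.9928 bits, H(Y|X) = 0.8222 bits, H(X,Y) = 1.8150 bits

Marginal of X (row sums):
  P(X=0) = 1/5 + 1/4 = 9/20
  P(X=1) = 1/10 + 9/20 = 11/20
H(X) = -[(9/20)·log₂(9/20) + (11/20)·log₂(11/20)]
  = 0.5184 + 0.4744 = 0.9928 bits

H(Y|X) = Σ_x P(x)·H(Y|X=x):
  X=0: P(X=0) = 9/20, P(Y|X=0) = (4/9, 5/9) → H(Y|X=0) = 0.9911
  X=1: P(X=1) = 11/20, P(Y|X=1) = (2/11, 9/11) → H(Y|X=1) = 0.6840
H(Y|X) = (9/20)·0.9911 + (11/20)·0.6840 = 0.8222 bits

H(X,Y) = -Σ_{x,y} P(x,y) log₂ P(x,y). Per-cell terms -P(x,y)·log₂P(x,y):
  X=0: 0.4644, 0.5000
  X=1: 0.3322, 0.5184
Sum of the 4 terms: H(X,Y) = 1.8150 bits

Chain rule check:
  H(X) + H(Y|X) = 0.9928 + 0.8222 = 1.8150 bits
  H(X,Y) = 1.8150 bits
✓ Chain rule verified.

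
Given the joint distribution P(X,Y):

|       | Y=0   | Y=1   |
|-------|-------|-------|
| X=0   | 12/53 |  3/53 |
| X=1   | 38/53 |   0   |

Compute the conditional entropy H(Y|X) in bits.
0.2043 bits

H(Y|X) = H(X,Y) - H(X)

H(X,Y) = -Σ_{x,y} P(x,y) log₂ P(x,y). Per-cell terms -P(x,y)·log₂P(x,y):
  X=0: 0.485198, 0.234507
  X=1: 0.344146, 0.000000
  (cells with P = 0 contribute 0)
Sum of the 4 terms: H(X,Y) = 1.06385 bits

Marginal of X (row sums):
  P(X=0) = 12/53 + 3/53 = 15/53
  P(X=1) = 38/53 + 0 = 38/53
H(X) = -[(15/53)·log₂(15/53) + (38/53)·log₂(38/53)]
  = 0.515386 + 0.344146 = 0.85953 bits

H(Y|X) = H(X,Y) - H(X) = 1.06385 - 0.85953 = 0.2043 bits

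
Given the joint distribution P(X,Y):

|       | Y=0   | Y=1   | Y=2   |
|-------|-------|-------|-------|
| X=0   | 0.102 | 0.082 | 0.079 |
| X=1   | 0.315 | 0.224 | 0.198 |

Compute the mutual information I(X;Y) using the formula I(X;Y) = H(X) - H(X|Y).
0.0011 bits

I(X;Y) = H(X) - H(X|Y)

Marginal of X (row sums):
  P(X=0) = 0.102 + 0.082 + 0.079 = 0.263
  P(X=1) = 0.315 + 0.224 + 0.198 = 0.737
H(X) = -[0.263·log₂(0.263) + 0.737·log₂(0.737)]
  = 0.50677 + 0.32447 = 0.83124 bits

Marginal of Y (column sums):
  P(Y=0) = 0.102 + 0.315 = 0.417
  P(Y=1) = 0.082 + 0.224 = 0.306
  P(Y=2) = 0.079 + 0.198 = 0.277
H(X|Y) = Σ_y P(y)·H(X|Y=y):
  Y=0: P(Y=0) = 0.417, P(X|Y=0) = (34/139, 105/139) → H(X|Y=0) = 0.80261
  Y=1: P(Y=1) = 0.306, P(X|Y=1) = (41/153, 112/153) → H(X|Y=1) = 0.83854
  Y=2: P(Y=2) = 0.277, P(X|Y=2) = (79/277, 198/277) → H(X|Y=2) = 0.86244
H(X|Y) = 0.417·0.80261 + 0.306·0.83854 + 0.277·0.86244 = 0.83018 bits

I(X;Y) = H(X) - H(X|Y) = 0.83124 - 0.83018 = 0.0011 bits

Cross-check via I(X;Y) = H(X) + H(Y) - H(X,Y): computing H(Y) from the column sums and H(X,Y) from the 6 cells in the same way gives H(Y) = 1.56199 bits and H(X,Y) = 2.39217 bits, so
I(X;Y) = 0.83124 + 1.56199 - 2.39217 = 0.0011 bits ✓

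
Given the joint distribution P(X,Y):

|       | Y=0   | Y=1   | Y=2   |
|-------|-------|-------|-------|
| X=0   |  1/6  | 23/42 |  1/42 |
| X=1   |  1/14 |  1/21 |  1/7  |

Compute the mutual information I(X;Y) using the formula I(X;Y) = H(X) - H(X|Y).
0.2818 bits

I(X;Y) = H(X) - H(X|Y)

Marginal of X (row sums):
  P(X=0) = 1/6 + 23/42 + 1/42 = 31/42
  P(X=1) = 1/14 + 1/21 + 1/7 = 11/42
H(X) = -[(31/42)·log₂(31/42) + (11/42)·log₂(11/42)]
  = 0.32338 + 0.50623 = 0.8296 bits

Marginal of Y (column sums):
  P(Y=0) = 1/6 + 1/14 = 5/21
  P(Y=1) = 23/42 + 1/21 = 25/42
  P(Y=2) = 1/42 + 1/7 = 1/6
H(X|Y) = Σ_y P(y)·H(X|Y=y):
  Y=0: P(Y=0) = 5/21, P(X|Y=0) = (7/10, 3/10) → H(X|Y=0) = 0.88129
  Y=1: P(Y=1) = 25/42, P(X|Y=1) = (23/25, 2/25) → H(X|Y=1) = 0.40218
  Y=2: P(Y=2) = 1/6, P(X|Y=2) = (1/7, 6/7) → H(X|Y=2) = 0.59167
H(X|Y) = (5/21)·0.88129 + (25/42)·0.40218 + (1/6)·0.59167 = 0.5478 bits

I(X;Y) = H(X) - H(X|Y) = 0.8296 - 0.5478 = 0.2818 bits

Cross-check via I(X;Y) = H(X) + H(Y) - H(X,Y): computing H(Y) from the column sums and H(X,Y) from the 6 cells in the same way gives H(Y) = 1.3693 bits and H(X,Y) = 1.9171 bits, so
I(X;Y) = 0.8296 + 1.3693 - 1.9171 = 0.2818 bits ✓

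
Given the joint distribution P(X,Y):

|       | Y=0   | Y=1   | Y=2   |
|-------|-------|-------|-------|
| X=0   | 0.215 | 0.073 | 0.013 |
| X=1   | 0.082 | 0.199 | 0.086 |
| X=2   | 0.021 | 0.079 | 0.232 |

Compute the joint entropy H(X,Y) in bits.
2.7930 bits

H(X,Y) = -Σ_{x,y} P(x,y) log₂ P(x,y). Per-cell terms -P(x,y)·log₂P(x,y):
  X=0: 0.47678, 0.27565, 0.08145
  X=1: 0.29588, 0.46350, 0.30440
  X=2: 0.11704, 0.28930, 0.48901
Sum of the 9 terms: H(X,Y) = 2.7930 bits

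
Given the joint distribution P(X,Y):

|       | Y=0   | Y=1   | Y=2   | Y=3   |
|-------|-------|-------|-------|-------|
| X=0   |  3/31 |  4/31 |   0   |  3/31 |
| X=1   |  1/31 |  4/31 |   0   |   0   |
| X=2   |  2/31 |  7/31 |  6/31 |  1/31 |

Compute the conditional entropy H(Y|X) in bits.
1.4890 bits

H(Y|X) = H(X,Y) - H(X)

H(X,Y) = -Σ_{x,y} P(x,y) log₂ P(x,y). Per-cell terms -P(x,y)·log₂P(x,y):
  X=0: 0.3260549, 0.3811866, 0.0000000, 0.3260549
  X=1: 0.1598128, 0.3811866, 0.0000000, 0.0000000
  X=2: 0.2551094, 0.4847706, 0.4585614, 0.1598128
  (cells with P = 0 contribute 0)
Sum of the 12 terms: H(X,Y) = 2.932550 bits

Marginal of X (row sums):
  P(X=0) = 3/31 + 4/31 + 0 + 3/31 = 10/31
  P(X=1) = 1/31 + 4/31 + 0 + 0 = 5/31
  P(X=2) = 2/31 + 7/31 + 6/31 + 1/31 = 16/31
H(X) = -[(10/31)·log₂(10/31) + (5/31)·log₂(5/31) + (16/31)·log₂(16/31)]
  = 0.5265381 + 0.4245594 + 0.4924884 = 1.443586 bits

H(Y|X) = H(X,Y) - H(X) = 2.932550 - 1.443586 = 1.4890 bits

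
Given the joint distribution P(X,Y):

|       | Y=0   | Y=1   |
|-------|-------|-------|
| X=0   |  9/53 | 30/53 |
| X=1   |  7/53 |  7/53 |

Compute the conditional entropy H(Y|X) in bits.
0.8376 bits

H(Y|X) = H(X,Y) - H(X)

H(X,Y) = -Σ_{x,y} P(x,y) log₂ P(x,y). Per-cell terms -P(x,y)·log₂P(x,y):
  X=0: 0.434377, 0.464734
  X=1: 0.385735, 0.385735
Sum of the 4 terms: H(X,Y) = 1.67058 bits

Marginal of X (row sums):
  P(X=0) = 9/53 + 30/53 = 39/53
  P(X=1) = 7/53 + 7/53 = 14/53
H(X) = -[(39/53)·log₂(39/53) + (14/53)·log₂(14/53)]
  = 0.325627 + 0.507319 = 0.83295 bits

H(Y|X) = H(X,Y) - H(X) = 1.67058 - 0.83295 = 0.8376 bits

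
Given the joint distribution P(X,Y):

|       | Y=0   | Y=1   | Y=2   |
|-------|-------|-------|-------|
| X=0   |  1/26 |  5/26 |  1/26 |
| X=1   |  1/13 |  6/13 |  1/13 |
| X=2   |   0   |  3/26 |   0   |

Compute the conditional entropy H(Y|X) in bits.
0.9624 bits

H(Y|X) = H(X,Y) - H(X)

H(X,Y) = -Σ_{x,y} P(x,y) log₂ P(x,y). Per-cell terms -P(x,y)·log₂P(x,y):
  X=0: 0.18079, 0.45741, 0.18079
  X=1: 0.28465, 0.51484, 0.28465
  X=2: 0.00000, 0.35948, 0.00000
  (cells with P = 0 contribute 0)
Sum of the 9 terms: H(X,Y) = 2.2626 bits

Marginal of X (row sums):
  P(X=0) = 1/26 + 5/26 + 1/26 = 7/26
  P(X=1) = 1/13 + 6/13 + 1/13 = 8/13
  P(X=2) = 0 + 3/26 + 0 = 3/26
H(X) = -[(7/26)·log₂(7/26) + (8/13)·log₂(8/13) + (3/26)·log₂(3/26)]
  = 0.50968 + 0.43104 + 0.35948 = 1.3002 bits

H(Y|X) = H(X,Y) - H(X) = 2.2626 - 1.3002 = 0.9624 bits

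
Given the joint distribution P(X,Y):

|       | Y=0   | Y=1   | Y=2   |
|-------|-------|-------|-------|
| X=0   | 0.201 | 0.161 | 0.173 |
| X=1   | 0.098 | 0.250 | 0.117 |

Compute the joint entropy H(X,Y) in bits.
2.5179 bits

H(X,Y) = -Σ_{x,y} P(x,y) log₂ P(x,y). Per-cell terms -P(x,y)·log₂P(x,y):
  X=0: 0.46526, 0.42421, 0.43789
  X=1: 0.32841, 0.50000, 0.36216
Sum of the 6 terms: H(X,Y) = 2.5179 bits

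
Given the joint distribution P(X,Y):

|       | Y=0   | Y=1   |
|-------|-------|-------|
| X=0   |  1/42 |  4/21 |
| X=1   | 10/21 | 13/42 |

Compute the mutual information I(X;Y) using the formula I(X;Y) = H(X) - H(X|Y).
0.1321 bits

I(X;Y) = H(X) - H(X|Y)

Marginal of X (row sums):
  P(X=0) = 1/42 + 4/21 = 3/14
  P(X=1) = 10/21 + 13/42 = 11/14
H(X) = -[(3/14)·log₂(3/14) + (11/14)·log₂(11/14)]
  = 0.47623 + 0.27337 = 0.7496 bits

Marginal of Y (column sums):
  P(Y=0) = 1/42 + 10/21 = 1/2
  P(Y=1) = 4/21 + 13/42 = 1/2
H(X|Y) = Σ_y P(y)·H(X|Y=y):
  Y=0: P(Y=0) = 1/2, P(X|Y=0) = (1/21, 20/21) → H(X|Y=0) = 0.27620
  Y=1: P(Y=1) = 1/2, P(X|Y=1) = (8/21, 13/21) → H(X|Y=1) = 0.95871
H(X|Y) = (1/2)·0.27620 + (1/2)·0.95871 = 0.6175 bits

I(X;Y) = H(X) - H(X|Y) = 0.7496 - 0.6175 = 0.1321 bits

Cross-check via I(X;Y) = H(X) + H(Y) - H(X,Y): computing H(Y) from the column sums and H(X,Y) from the 4 cells in the same way gives H(Y) = 1.0000 bits and H(X,Y) = 1.6175 bits, so
I(X;Y) = 0.7496 + 1.0000 - 1.6175 = 0.1321 bits ✓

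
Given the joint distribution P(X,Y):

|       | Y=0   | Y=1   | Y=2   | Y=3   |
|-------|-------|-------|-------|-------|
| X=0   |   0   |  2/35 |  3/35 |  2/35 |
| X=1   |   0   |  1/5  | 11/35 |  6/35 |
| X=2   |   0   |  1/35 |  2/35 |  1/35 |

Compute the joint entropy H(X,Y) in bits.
2.7301 bits

H(X,Y) = -Σ_{x,y} P(x,y) log₂ P(x,y). Per-cell terms -P(x,y)·log₂P(x,y):
  X=0: 0.000000, 0.235959, 0.303799, 0.235959
  X=1: 0.000000, 0.464386, 0.524810, 0.436169
  X=2: 0.000000, 0.146551, 0.235959, 0.146551
  (cells with P = 0 contribute 0)
Sum of the 12 terms: H(X,Y) = 2.7301 bits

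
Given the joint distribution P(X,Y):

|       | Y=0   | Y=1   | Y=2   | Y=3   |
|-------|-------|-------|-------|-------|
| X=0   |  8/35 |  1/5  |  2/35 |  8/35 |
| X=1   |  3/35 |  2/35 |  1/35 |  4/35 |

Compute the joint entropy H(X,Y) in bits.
2.7177 bits

H(X,Y) = -Σ_{x,y} P(x,y) log₂ P(x,y). Per-cell terms -P(x,y)·log₂P(x,y):
  X=0: 0.48669, 0.46439, 0.23596, 0.48669
  X=1: 0.30380, 0.23596, 0.14655, 0.35763
Sum of the 8 terms: H(X,Y) = 2.7177 bits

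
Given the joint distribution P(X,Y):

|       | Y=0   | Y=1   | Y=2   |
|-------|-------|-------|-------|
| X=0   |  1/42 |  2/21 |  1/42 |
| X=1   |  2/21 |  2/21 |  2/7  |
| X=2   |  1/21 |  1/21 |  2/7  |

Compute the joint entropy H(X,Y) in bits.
2.6771 bits

H(X,Y) = -Σ_{x,y} P(x,y) log₂ P(x,y). Per-cell terms -P(x,y)·log₂P(x,y):
  X=0: 0.12839, 0.32308, 0.12839
  X=1: 0.32308, 0.32308, 0.51639
  X=2: 0.20916, 0.20916, 0.51639
Sum of the 9 terms: H(X,Y) = 2.6771 bits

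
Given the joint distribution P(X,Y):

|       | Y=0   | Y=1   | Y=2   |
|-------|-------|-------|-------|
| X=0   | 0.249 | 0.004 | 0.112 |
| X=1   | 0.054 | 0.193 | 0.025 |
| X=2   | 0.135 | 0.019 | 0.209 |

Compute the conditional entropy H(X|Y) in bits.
1.1452 bits

H(X|Y) = H(X,Y) - H(Y)

H(X,Y) = -Σ_{x,y} P(x,y) log₂ P(x,y). Per-cell terms -P(x,y)·log₂P(x,y):
  X=0: 0.49944, 0.03186, 0.35374
  X=1: 0.22739, 0.45805, 0.13305
  X=2: 0.39001, 0.10864, 0.47201
Sum of the 9 terms: H(X,Y) = 2.6742 bits

Marginal of Y (column sums):
  P(Y=0) = 0.249 + 0.054 + 0.135 = 0.438
  P(Y=1) = 0.004 + 0.193 + 0.019 = 0.216
  P(Y=2) = 0.112 + 0.025 + 0.209 = 0.346
H(Y) = -[0.438·log₂(0.438) + 0.216·log₂(0.216) + 0.346·log₂(0.346)]
  = 0.52166 + 0.47755 + 0.52978 = 1.5290 bits

H(X|Y) = H(X,Y) - H(Y) = 2.6742 - 1.5290 = 1.1452 bits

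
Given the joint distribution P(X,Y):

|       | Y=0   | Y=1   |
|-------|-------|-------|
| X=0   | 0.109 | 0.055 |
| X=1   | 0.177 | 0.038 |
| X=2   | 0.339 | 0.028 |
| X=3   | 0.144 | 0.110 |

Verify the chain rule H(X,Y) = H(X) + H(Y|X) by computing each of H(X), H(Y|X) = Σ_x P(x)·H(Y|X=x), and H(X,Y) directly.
H(X) = 1.9375 bits, H(Y|X) = 0.6891 bits, H(X,Y) = 2.6265 bits

Marginal of X (row sums):
  P(X=0) = 0.109 + 0.055 = 0.164
  P(X=1) = 0.177 + 0.038 = 0.215
  P(X=2) = 0.339 + 0.028 = 0.367
  P(X=3) = 0.144 + 0.110 = 0.254
H(X) = -[0.164·log₂(0.164) + 0.215·log₂(0.215) + 0.367·log₂(0.367) + 0.254·log₂(0.254)]
  = 0.4278 + 0.4768 + 0.5307 + 0.5022 = 1.9375 bits

H(Y|X) = Σ_x P(x)·H(Y|X=x):
  X=0: P(X=0) = 0.164, P(Y|X=0) = (109/164, 55/164) → H(Y|X=0) = 0.9203
  X=1: P(X=1) = 0.215, P(Y|X=1) = (177/215, 38/215) → H(Y|X=1) = 0.6729
  X=2: P(X=2) = 0.367, P(Y|X=2) = (339/367, 28/367) → H(Y|X=2) = 0.3890
  X=3: P(X=3) = 0.254, P(Y|X=3) = (72/127, 55/127) → H(Y|X=3) = 0.9870
H(Y|X) = 0.164·0.9203 + 0.215·0.6729 + 0.367·0.3890 + 0.254·0.9870 = 0.6891 bits

H(X,Y) = -Σ_{x,y} P(x,y) log₂ P(x,y). Per-cell terms -P(x,y)·log₂P(x,y):
  X=0: 0.3485, 0.2301
  X=1: 0.4422, 0.1793
  X=2: 0.5291, 0.1444
  X=3: 0.4026, 0.3503
Sum of the 8 terms: H(X,Y) = 2.6265 bits

Chain rule check:
  H(X) + H(Y|X) = 1.9375 + 0.6891 = 2.6266 bits
  H(X,Y) = 2.6265 bits
✓ Chain rule verified (Δ = 0.0001 is 4-dp rounding noise: each of the three values was rounded independently).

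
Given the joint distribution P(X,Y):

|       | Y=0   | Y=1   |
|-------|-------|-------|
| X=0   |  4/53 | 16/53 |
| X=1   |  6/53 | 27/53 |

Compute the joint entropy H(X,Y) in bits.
1.6545 bits

H(X,Y) = -Σ_{x,y} P(x,y) log₂ P(x,y). Per-cell terms -P(x,y)·log₂P(x,y):
  X=0: 0.2814, 0.5216
  X=1: 0.3558, 0.4957
Sum of the 4 terms: H(X,Y) = 1.6545 bits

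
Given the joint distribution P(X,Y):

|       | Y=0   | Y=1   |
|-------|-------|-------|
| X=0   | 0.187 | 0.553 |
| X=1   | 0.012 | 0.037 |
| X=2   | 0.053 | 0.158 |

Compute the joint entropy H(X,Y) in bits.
1.8227 bits

H(X,Y) = -Σ_{x,y} P(x,y) log₂ P(x,y). Per-cell terms -P(x,y)·log₂P(x,y):
  X=0: 0.4523, 0.4726
  X=1: 0.0766, 0.1760
  X=2: 0.2246, 0.4206
Sum of the 6 terms: H(X,Y) = 1.8227 bits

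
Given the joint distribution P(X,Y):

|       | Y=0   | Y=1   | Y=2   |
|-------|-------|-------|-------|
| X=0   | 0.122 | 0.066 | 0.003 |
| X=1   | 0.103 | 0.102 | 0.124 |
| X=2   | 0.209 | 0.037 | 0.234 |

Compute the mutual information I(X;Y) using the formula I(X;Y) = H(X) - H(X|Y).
0.1744 bits

I(X;Y) = H(X) - H(X|Y)

Marginal of X (row sums):
  P(X=0) = 0.122 + 0.066 + 0.003 = 0.191
  P(X=1) = 0.103 + 0.102 + 0.124 = 0.329
  P(X=2) = 0.209 + 0.037 + 0.234 = 0.480
H(X) = -[0.191·log₂(0.191) + 0.329·log₂(0.329) + 0.480·log₂(0.480)]
  = 0.45618 + 0.52766 + 0.50827 = 1.4921 bits

Marginal of Y (column sums):
  P(Y=0) = 0.122 + 0.103 + 0.209 = 0.434
  P(Y=1) = 0.066 + 0.102 + 0.037 = 0.205
  P(Y=2) = 0.003 + 0.124 + 0.234 = 0.361
H(X|Y) = Σ_y P(y)·H(X|Y=y):
  Y=0: P(Y=0) = 0.434, P(X|Y=0) = (61/217, 103/434, 209/434) → H(X|Y=0) = 1.51478
  Y=1: P(Y=1) = 0.205, P(X|Y=1) = (66/205, 102/205, 37/205) → H(X|Y=1) = 1.47330
  Y=2: P(Y=2) = 0.361, P(X|Y=2) = (3/361, 124/361, 234/361) → H(X|Y=2) = 0.99242
H(X|Y) = 0.434·1.51478 + 0.205·1.47330 + 0.361·0.99242 = 1.3177 bits

I(X;Y) = H(X) - H(X|Y) = 1.4921 - 1.3177 = 0.1744 bits

Cross-check via I(X;Y) = H(X) + H(Y) - H(X,Y): computing H(Y) from the column sums and H(X,Y) from the 9 cells in the same way gives H(Y) = 1.5220 bits and H(X,Y) = 2.8397 bits, so
I(X;Y) = 1.4921 + 1.5220 - 2.8397 = 0.1744 bits ✓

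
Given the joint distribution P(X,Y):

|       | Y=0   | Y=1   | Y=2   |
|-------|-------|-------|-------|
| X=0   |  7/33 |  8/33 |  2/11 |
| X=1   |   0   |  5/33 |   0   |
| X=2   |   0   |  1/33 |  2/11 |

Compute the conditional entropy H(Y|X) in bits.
1.1279 bits

H(Y|X) = H(X,Y) - H(X)

H(X,Y) = -Σ_{x,y} P(x,y) log₂ P(x,y). Per-cell terms -P(x,y)·log₂P(x,y):
  X=0: 0.4745235, 0.4956107, 0.4471694
  X=1: 0.0000000, 0.4124949, 0.0000000
  X=2: 0.0000000, 0.1528604, 0.4471694
  (cells with P = 0 contribute 0)
Sum of the 9 terms: H(X,Y) = 2.429828 bits

Marginal of X (row sums):
  P(X=0) = 7/33 + 8/33 + 2/11 = 7/11
  P(X=1) = 0 + 5/33 + 0 = 5/33
  P(X=2) = 0 + 1/33 + 2/11 = 7/33
H(X) = -[(7/11)·log₂(7/11) + (5/33)·log₂(5/33) + (7/33)·log₂(7/33)]
  = 0.4149579 + 0.4124949 + 0.4745235 = 1.301976 bits

H(Y|X) = H(X,Y) - H(X) = 2.429828 - 1.301976 = 1.1279 bits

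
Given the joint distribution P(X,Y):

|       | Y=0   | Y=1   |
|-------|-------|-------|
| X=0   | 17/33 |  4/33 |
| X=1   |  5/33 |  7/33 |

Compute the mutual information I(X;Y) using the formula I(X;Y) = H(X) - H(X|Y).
0.1150 bits

I(X;Y) = H(X) - H(X|Y)

Marginal of X (row sums):
  P(X=0) = 17/33 + 4/33 = 7/11
  P(X=1) = 5/33 + 7/33 = 4/11
H(X) = -[(7/11)·log₂(7/11) + (4/11)·log₂(4/11)]
  = 0.4150 + 0.5307 = 0.9457 bits

Marginal of Y (column sums):
  P(Y=0) = 17/33 + 5/33 = 2/3
  P(Y=1) = 4/33 + 7/33 = 1/3
H(X|Y) = Σ_y P(y)·H(X|Y=y):
  Y=0: P(Y=0) = 2/3, P(X|Y=0) = (17/22, 5/22) → H(X|Y=0) = 0.7732
  Y=1: P(Y=1) = 1/3, P(X|Y=1) = (4/11, 7/11) → H(X|Y=1) = 0.9457
H(X|Y) = (2/3)·0.7732 + (1/3)·0.9457 = 0.8307 bits

I(X;Y) = H(X) - H(X|Y) = 0.9457 - 0.8307 = 0.1150 bits

Cross-check via I(X;Y) = H(X) + H(Y) - H(X,Y): computing H(Y) from the column sums and H(X,Y) from the 4 cells in the same way gives H(Y) = 0.9183 bits and H(X,Y) = 1.7490 bits, so
I(X;Y) = 0.9457 + 0.9183 - 1.7490 = 0.1150 bits ✓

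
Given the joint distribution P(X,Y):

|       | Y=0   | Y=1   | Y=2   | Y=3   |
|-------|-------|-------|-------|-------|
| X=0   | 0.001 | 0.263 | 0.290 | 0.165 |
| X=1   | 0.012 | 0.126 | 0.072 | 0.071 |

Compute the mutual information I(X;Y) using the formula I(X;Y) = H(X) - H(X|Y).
0.0295 bits

I(X;Y) = H(X) - H(X|Y)

Marginal of X (row sums):
  P(X=0) = 0.001 + 0.263 + 0.290 + 0.165 = 0.719
  P(X=1) = 0.012 + 0.126 + 0.072 + 0.071 = 0.281
H(X) = -[0.719·log₂(0.719) + 0.281·log₂(0.281)]
  = 0.3422 + 0.5146 = 0.8568 bits

Marginal of Y (column sums):
  P(Y=0) = 0.001 + 0.012 = 0.013
  P(Y=1) = 0.263 + 0.126 = 0.389
  P(Y=2) = 0.290 + 0.072 = 0.362
  P(Y=3) = 0.165 + 0.071 = 0.236
H(X|Y) = Σ_y P(y)·H(X|Y=y):
  Y=0: P(Y=0) = 0.013, P(X|Y=0) = (1/13, 12/13) → H(X|Y=0) = 0.3912
  Y=1: P(Y=1) = 0.389, P(X|Y=1) = (263/389, 126/389) → H(X|Y=1) = 0.9086
  Y=2: P(Y=2) = 0.362, P(X|Y=2) = (145/181, 36/181) → H(X|Y=2) = 0.7197
  Y=3: P(Y=3) = 0.236, P(X|Y=3) = (165/236, 71/236) → H(X|Y=3) = 0.8823
H(X|Y) = 0.013·0.3912 + 0.389·0.9086 + 0.362·0.7197 + 0.236·0.8823 = 0.8273 bits

I(X;Y) = H(X) - H(X|Y) = 0.8568 - 0.8273 = 0.0295 bits

Cross-check via I(X;Y) = H(X) + H(Y) - H(X,Y): computing H(Y) from the column sums and H(X,Y) from the 8 cells in the same way gives H(Y) = 1.6336 bits and H(X,Y) = 2.4609 bits, so
I(X;Y) = 0.8568 + 1.6336 - 2.4609 = 0.0295 bits ✓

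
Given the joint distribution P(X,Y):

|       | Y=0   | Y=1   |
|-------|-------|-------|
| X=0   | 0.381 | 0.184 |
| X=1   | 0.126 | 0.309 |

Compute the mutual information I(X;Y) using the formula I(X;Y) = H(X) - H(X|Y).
0.1078 bits

I(X;Y) = H(X) - H(X|Y)

Marginal of X (row sums):
  P(X=0) = 0.381 + 0.184 = 0.565
  P(X=1) = 0.126 + 0.309 = 0.435
H(X) = -[0.565·log₂(0.565) + 0.435·log₂(0.435)]
  = 0.4654 + 0.5224 = 0.9878 bits

Marginal of Y (column sums):
  P(Y=0) = 0.381 + 0.126 = 0.507
  P(Y=1) = 0.184 + 0.309 = 0.493
H(X|Y) = Σ_y P(y)·H(X|Y=y):
  Y=0: P(Y=0) = 0.507, P(X|Y=0) = (127/169, 42/169) → H(X|Y=0) = 0.8089
  Y=1: P(Y=1) = 0.493, P(X|Y=1) = (184/493, 309/493) → H(X|Y=1) = 0.9531
H(X|Y) = 0.507·0.8089 + 0.493·0.9531 = 0.8800 bits

I(X;Y) = H(X) - H(X|Y) = 0.9878 - 0.8800 = 0.1078 bits

Cross-check via I(X;Y) = H(X) + H(Y) - H(X,Y): computing H(Y) from the column sums and H(X,Y) from the 4 cells in the same way gives H(Y) = 0.9999 bits and H(X,Y) = 1.8799 bits, so
I(X;Y) = 0.9878 + 0.9999 - 1.8799 = 0.1078 bits ✓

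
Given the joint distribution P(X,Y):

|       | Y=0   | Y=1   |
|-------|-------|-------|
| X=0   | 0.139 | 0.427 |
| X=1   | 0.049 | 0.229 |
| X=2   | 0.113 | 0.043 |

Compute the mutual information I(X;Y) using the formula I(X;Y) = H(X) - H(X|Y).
0.1081 bits

I(X;Y) = H(X) - H(X|Y)

Marginal of X (row sums):
  P(X=0) = 0.139 + 0.427 = 0.566
  P(X=1) = 0.049 + 0.229 = 0.278
  P(X=2) = 0.113 + 0.043 = 0.156
H(X) = -[0.566·log₂(0.566) + 0.278·log₂(0.278) + 0.156·log₂(0.156)]
  = 0.464757 + 0.513422 + 0.418140 = 1.396319 bits

Marginal of Y (column sums):
  P(Y=0) = 0.139 + 0.049 + 0.113 = 0.301
  P(Y=1) = 0.427 + 0.229 + 0.043 = 0.699
H(X|Y) = Σ_y P(y)·H(X|Y=y):
  Y=0: P(Y=0) = 0.301, P(X|Y=0) = (139/301, 7/43, 113/301) → H(X|Y=0) = 1.471713
  Y=1: P(Y=1) = 0.699, P(X|Y=1) = (427/699, 229/699, 43/699) → H(X|Y=1) = 1.209274
H(X|Y) = 0.301·1.471713 + 0.699·1.209274 = 1.288268 bits

I(X;Y) = H(X) - H(X|Y) = 1.396319 - 1.288268 = 0.1081 bits

Cross-check via I(X;Y) = H(X) + H(Y) - H(X,Y): computing H(Y) from the column sums and H(X,Y) from the 6 cells in the same way gives H(Y) = 0.882510 bits and H(X,Y) = 2.170778 bits, so
I(X;Y) = 1.396319 + 0.882510 - 2.170778 = 0.1081 bits ✓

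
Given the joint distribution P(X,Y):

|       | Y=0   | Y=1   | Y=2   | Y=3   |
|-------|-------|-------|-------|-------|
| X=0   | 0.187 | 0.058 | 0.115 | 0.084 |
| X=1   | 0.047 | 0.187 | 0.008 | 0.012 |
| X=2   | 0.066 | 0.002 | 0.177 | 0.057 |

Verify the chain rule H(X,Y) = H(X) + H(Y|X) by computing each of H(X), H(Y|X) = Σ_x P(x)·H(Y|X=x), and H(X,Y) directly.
H(X) = 1.5439 bits, H(Y|X) = 1.5521 bits, H(X,Y) = 3.0960 bits

Marginal of X (row sums):
  P(X=0) = 0.187 + 0.058 + 0.115 + 0.084 = 0.444
  P(X=1) = 0.047 + 0.187 + 0.008 + 0.012 = 0.254
  P(X=2) = 0.066 + 0.002 + 0.177 + 0.057 = 0.302
H(X) = -[0.444·log₂(0.444) + 0.254·log₂(0.254) + 0.302·log₂(0.302)]
  = 0.52009 + 0.50218 + 0.52167 = 1.5439 bits

H(Y|X) = Σ_x P(x)·H(Y|X=x):
  X=0: P(X=0) = 0.444, P(Y|X=0) = (187/444, 29/222, 115/444, 7/37) → H(Y|X=0) = 1.86825
  X=1: P(X=1) = 0.254, P(Y|X=1) = (47/254, 187/254, 4/127, 6/127) → H(Y|X=1) = 1.14083
  X=2: P(X=2) = 0.302, P(Y|X=2) = (33/151, 1/151, 177/302, 57/302) → H(Y|X=2) = 1.43320
H(Y|X) = 0.444·1.86825 + 0.254·1.14083 + 0.302·1.43320 = 1.5521 bits

H(X,Y) = -Σ_{x,y} P(x,y) log₂ P(x,y). Per-cell terms -P(x,y)·log₂P(x,y):
  X=0: 0.45233, 0.23825, 0.35883, 0.30017
  X=1: 0.20733, 0.45233, 0.05573, 0.07657
  X=2: 0.25881, 0.01793, 0.44218, 0.23557
Sum of the 12 terms: H(X,Y) = 3.0960 bits

Chain rule check:
  H(X) + H(Y|X) = 1.5439 + 1.5521 = 3.0960 bits
  H(X,Y) = 3.0960 bits
✓ Chain rule verified.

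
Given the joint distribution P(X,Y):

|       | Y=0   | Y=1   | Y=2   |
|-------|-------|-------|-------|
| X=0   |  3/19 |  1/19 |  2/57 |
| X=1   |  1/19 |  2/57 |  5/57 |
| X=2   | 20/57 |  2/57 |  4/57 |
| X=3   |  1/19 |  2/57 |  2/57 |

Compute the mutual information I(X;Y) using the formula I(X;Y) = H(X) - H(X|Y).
0.1188 bits

I(X;Y) = H(X) - H(X|Y)

Marginal of X (row sums):
  P(X=0) = 3/19 + 1/19 + 2/57 = 14/57
  P(X=1) = 1/19 + 2/57 + 5/57 = 10/57
  P(X=2) = 20/57 + 2/57 + 4/57 = 26/57
  P(X=3) = 1/19 + 2/57 + 2/57 = 7/57
H(X) = -[(14/57)·log₂(14/57) + (10/57)·log₂(10/57) + (26/57)·log₂(26/57) + (7/57)·log₂(7/57)]
  = 0.49750 + 0.44052 + 0.51656 + 0.37156 = 1.8261 bits

Marginal of Y (column sums):
  P(Y=0) = 3/19 + 1/19 + 20/57 + 1/19 = 35/57
  P(Y=1) = 1/19 + 2/57 + 2/57 + 2/57 = 3/19
  P(Y=2) = 2/57 + 5/57 + 4/57 + 2/57 = 13/57
H(X|Y) = Σ_y P(y)·H(X|Y=y):
  Y=0: P(Y=0) = 35/57, P(X|Y=0) = (9/35, 3/35, 4/7, 3/35) → H(X|Y=0) = 1.57278
  Y=1: P(Y=1) = 3/19, P(X|Y=1) = (1/3, 2/9, 2/9, 2/9) → H(X|Y=1) = 1.97494
  Y=2: P(Y=2) = 13/57, P(X|Y=2) = (2/13, 5/13, 4/13, 2/13) → H(X|Y=2) = 1.88431
H(X|Y) = (35/57)·1.57278 + (3/19)·1.97494 + (13/57)·1.88431 = 1.7073 bits

I(X;Y) = H(X) - H(X|Y) = 1.8261 - 1.7073 = 0.1188 bits

Cross-check via I(X;Y) = H(X) + H(Y) - H(X,Y): computing H(Y) from the column sums and H(X,Y) from the 12 cells in the same way gives H(Y) = 1.3389 bits and H(X,Y) = 3.0462 bits, so
I(X;Y) = 1.8261 + 1.3389 - 3.0462 = 0.1188 bits ✓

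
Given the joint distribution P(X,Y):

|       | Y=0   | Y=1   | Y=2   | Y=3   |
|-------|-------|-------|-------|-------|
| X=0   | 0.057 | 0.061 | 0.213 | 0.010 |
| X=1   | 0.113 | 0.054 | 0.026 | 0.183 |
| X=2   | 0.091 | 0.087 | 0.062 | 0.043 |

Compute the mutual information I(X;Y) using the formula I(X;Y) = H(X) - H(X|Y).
0.3036 bits

I(X;Y) = H(X) - H(X|Y)

Marginal of X (row sums):
  P(X=0) = 0.057 + 0.061 + 0.213 + 0.010 = 0.341
  P(X=1) = 0.113 + 0.054 + 0.026 + 0.183 = 0.376
  P(X=2) = 0.091 + 0.087 + 0.062 + 0.043 = 0.283
H(X) = -[0.341·log₂(0.341) + 0.376·log₂(0.376) + 0.283·log₂(0.283)]
  = 0.529285 + 0.530609 + 0.515379 = 1.57527 bits

Marginal of Y (column sums):
  P(Y=0) = 0.057 + 0.113 + 0.091 = 0.261
  P(Y=1) = 0.061 + 0.054 + 0.087 = 0.202
  P(Y=2) = 0.213 + 0.026 + 0.062 = 0.301
  P(Y=3) = 0.010 + 0.183 + 0.043 = 0.236
H(X|Y) = Σ_y P(y)·H(X|Y=y):
  Y=0: P(Y=0) = 0.261, P(X|Y=0) = (19/87, 113/261, 91/261) → H(X|Y=0) = 1.532257
  Y=1: P(Y=1) = 0.202, P(X|Y=1) = (61/202, 27/101, 87/202) → H(X|Y=1) = 1.553880
  Y=2: P(Y=2) = 0.301, P(X|Y=2) = (213/301, 26/301, 62/301) → H(X|Y=2) = 1.127757
  Y=3: P(Y=3) = 0.236, P(X|Y=3) = (5/118, 183/236, 43/236) → H(X|Y=3) = 0.925348
H(X|Y) = 0.261·1.532257 + 0.202·1.553880 + 0.301·1.127757 + 0.236·0.925348 = 1.27164 bits

I(X;Y) = H(X) - H(X|Y) = 1.57527 - 1.27164 = 0.3036 bits

Cross-check via I(X;Y) = H(X) + H(Y) - H(X,Y): computing H(Y) from the column sums and H(X,Y) from the 12 cells in the same way gives H(Y) = 1.98492 bits and H(X,Y) = 3.25656 bits, so
I(X;Y) = 1.57527 + 1.98492 - 3.25656 = 0.3036 bits ✓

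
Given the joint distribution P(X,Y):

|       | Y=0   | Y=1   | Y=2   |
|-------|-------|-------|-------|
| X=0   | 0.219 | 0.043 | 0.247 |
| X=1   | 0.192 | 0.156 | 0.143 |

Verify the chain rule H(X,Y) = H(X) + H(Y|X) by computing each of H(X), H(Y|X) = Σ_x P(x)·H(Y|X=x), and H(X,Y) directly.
H(X) = 0.9998 bits, H(Y|X) = 1.4501 bits, H(X,Y) = 2.4498 bits

Marginal of X (row sums):
  P(X=0) = 0.219 + 0.043 + 0.247 = 0.509
  P(X=1) = 0.192 + 0.156 + 0.143 = 0.491
H(X) = -[0.509·log₂(0.509) + 0.491·log₂(0.491)]
  = 0.49590 + 0.50387 = 0.9998 bits

H(Y|X) = Σ_x P(x)·H(Y|X=x):
  X=0: P(X=0) = 0.509, P(Y|X=0) = (219/509, 43/509, 247/509) → H(Y|X=0) = 1.33090
  X=1: P(X=1) = 0.491, P(Y|X=1) = (192/491, 156/491, 143/491) → H(Y|X=1) = 1.57360
H(Y|X) = 0.509·1.33090 + 0.491·1.57360 = 1.4501 bits

H(X,Y) = -Σ_{x,y} P(x,y) log₂ P(x,y). Per-cell terms -P(x,y)·log₂P(x,y):
  X=0: 0.47983, 0.19520, 0.49830
  X=1: 0.45712, 0.41814, 0.40125
Sum of the 6 terms: H(X,Y) = 2.4498 bits

Chain rule check:
  H(X) + H(Y|X) = 0.9998 + 1.4501 = 2.4499 bits
  H(X,Y) = 2.4498 bits
✓ Chain rule verified (Δ = 0.0001 is 4-dp rounding noise: each of the three values was rounded independently).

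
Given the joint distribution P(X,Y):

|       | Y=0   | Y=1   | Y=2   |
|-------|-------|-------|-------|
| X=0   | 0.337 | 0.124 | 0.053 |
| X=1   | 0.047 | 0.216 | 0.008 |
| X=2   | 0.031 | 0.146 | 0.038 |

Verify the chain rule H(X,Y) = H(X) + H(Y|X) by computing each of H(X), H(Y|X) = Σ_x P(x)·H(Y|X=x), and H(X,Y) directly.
H(X) = 1.4808 bits, H(Y|X) = 1.1266 bits, H(X,Y) = 2.6074 bits

Marginal of X (row sums):
  P(X=0) = 0.337 + 0.124 + 0.053 = 0.514
  P(X=1) = 0.047 + 0.216 + 0.008 = 0.271
  P(X=2) = 0.031 + 0.146 + 0.038 = 0.215
H(X) = -[0.514·log₂(0.514) + 0.271·log₂(0.271) + 0.215·log₂(0.215)]
  = 0.4935 + 0.5105 + 0.4768 = 1.4808 bits

H(Y|X) = Σ_x P(x)·H(Y|X=x):
  X=0: P(X=0) = 0.514, P(Y|X=0) = (337/514, 62/257, 53/514) → H(Y|X=0) = 1.2322
  X=1: P(X=1) = 0.271, P(Y|X=1) = (47/271, 216/271, 8/271) → H(Y|X=1) = 0.8492
  X=2: P(X=2) = 0.215, P(Y|X=2) = (31/215, 146/215, 38/215) → H(Y|X=2) = 1.2239
H(Y|X) = 0.514·1.2322 + 0.271·0.8492 + 0.215·1.2239 = 1.1266 bits

H(X,Y) = -Σ_{x,y} P(x,y) log₂ P(x,y). Per-cell terms -P(x,y)·log₂P(x,y):
  X=0: 0.5288, 0.3734, 0.2246
  X=1: 0.2073, 0.4776, 0.0557
  X=2: 0.1554, 0.4053, 0.1793
Sum of the 9 terms: H(X,Y) = 2.6074 bits

Chain rule check:
  H(X) + H(Y|X) = 1.4808 + 1.1266 = 2.6074 bits
  H(X,Y) = 2.6074 bits
✓ Chain rule verified.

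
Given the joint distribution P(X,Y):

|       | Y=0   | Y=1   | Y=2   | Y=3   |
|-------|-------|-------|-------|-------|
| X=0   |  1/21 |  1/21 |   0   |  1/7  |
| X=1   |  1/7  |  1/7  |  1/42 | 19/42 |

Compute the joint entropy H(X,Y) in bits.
2.2676 bits

H(X,Y) = -Σ_{x,y} P(x,y) log₂ P(x,y). Per-cell terms -P(x,y)·log₂P(x,y):
  X=0: 0.20916, 0.20916, 0.00000, 0.40105
  X=1: 0.40105, 0.40105, 0.12839, 0.51770
  (cells with P = 0 contribute 0)
Sum of the 8 terms: H(X,Y) = 2.2676 bits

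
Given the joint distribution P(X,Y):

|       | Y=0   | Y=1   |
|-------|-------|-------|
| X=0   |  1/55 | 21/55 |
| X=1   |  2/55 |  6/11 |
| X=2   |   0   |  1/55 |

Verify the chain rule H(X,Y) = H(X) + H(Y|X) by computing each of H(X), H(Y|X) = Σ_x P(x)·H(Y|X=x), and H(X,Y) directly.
H(X) = 1.0885 bits, H(Y|X) = 0.3029 bits, H(X,Y) = 1.3914 bits

Marginal of X (row sums):
  P(X=0) = 1/55 + 21/55 = 2/5
  P(X=1) = 2/55 + 6/11 = 32/55
  P(X=2) = 0 + 1/55 = 1/55
H(X) = -[(2/5)·log₂(2/5) + (32/55)·log₂(32/55) + (1/55)·log₂(1/55)]
  = 0.528771 + 0.454609 + 0.105116 = 1.0885 bits

H(Y|X) = Σ_x P(x)·H(Y|X=x):
  X=0: P(X=0) = 2/5, P(Y|X=0) = (1/22, 21/22) → H(Y|X=0) = 0.266765
  X=1: P(X=1) = 32/55, P(Y|X=1) = (1/16, 15/16) → H(Y|X=1) = 0.337290
  X=2: P(X=2) = 1/55, P(Y|X=2) = (0, 1) → H(Y|X=2) = 0.000000
H(Y|X) = (2/5)·0.266765 + (32/55)·0.337290 + (1/55)·0.000000 = 0.3029 bits

H(X,Y) = -Σ_{x,y} P(x,y) log₂ P(x,y). Per-cell terms -P(x,y)·log₂P(x,y):
  X=0: 0.105116, 0.530362
  X=1: 0.173868, 0.476983
  X=2: 0.000000, 0.105116
  (cells with P = 0 contribute 0)
Sum of the 6 terms: H(X,Y) = 1.3914 bits

Chain rule check:
  H(X) + H(Y|X) = 1.0885 + 0.3029 = 1.3914 bits
  H(X,Y) = 1.3914 bits
✓ Chain rule verified.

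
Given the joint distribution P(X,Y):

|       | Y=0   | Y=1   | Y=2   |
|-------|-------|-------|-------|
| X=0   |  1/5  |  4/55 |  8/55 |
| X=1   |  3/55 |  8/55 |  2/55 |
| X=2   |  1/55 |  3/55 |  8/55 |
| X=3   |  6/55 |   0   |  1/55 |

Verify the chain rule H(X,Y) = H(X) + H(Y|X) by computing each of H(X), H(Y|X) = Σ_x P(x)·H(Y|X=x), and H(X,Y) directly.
H(X) = 1.8756 bits, H(Y|X) = 1.2681 bits, H(X,Y) = 3.1437 bits

Marginal of X (row sums):
  P(X=0) = 1/5 + 4/55 + 8/55 = 23/55
  P(X=1) = 3/55 + 8/55 + 2/55 = 13/55
  P(X=2) = 1/55 + 3/55 + 8/55 = 12/55
  P(X=3) = 6/55 + 0 + 1/55 = 7/55
H(X) = -[(23/55)·log₂(23/55) + (13/55)·log₂(13/55) + (12/55)·log₂(12/55) + (7/55)·log₂(7/55)]
  = 0.52599 + 0.49185 + 0.47921 + 0.37851 = 1.8756 bits

H(Y|X) = Σ_x P(x)·H(Y|X=x):
  X=0: P(X=0) = 23/55, P(Y|X=0) = (11/23, 4/23, 8/23) → H(Y|X=0) = 1.47775
  X=1: P(X=1) = 13/55, P(Y|X=1) = (3/13, 8/13, 2/13) → H(Y|X=1) = 1.33468
  X=2: P(X=2) = 12/55, P(Y|X=2) = (1/12, 1/4, 2/3) → H(Y|X=2) = 1.18872
  X=3: P(X=3) = 7/55, P(Y|X=3) = (6/7, 0, 1/7) → H(Y|X=3) = 0.59167
H(Y|X) = (23/55)·1.47775 + (13/55)·1.33468 + (12/55)·1.18872 + (7/55)·0.59167 = 1.2681 bits

H(X,Y) = -Σ_{x,y} P(x,y) log₂ P(x,y). Per-cell terms -P(x,y)·log₂P(x,y):
  X=0: 0.46439, 0.27501, 0.40456
  X=1: 0.22889, 0.40456, 0.17387
  X=2: 0.10512, 0.22889, 0.40456
  X=3: 0.34870, 0.00000, 0.10512
  (cells with P = 0 contribute 0)
Sum of the 12 terms: H(X,Y) = 3.1437 bits

Chain rule check:
  H(X) + H(Y|X) = 1.8756 + 1.2681 = 3.1437 bits
  H(X,Y) = 3.1437 bits
✓ Chain rule verified.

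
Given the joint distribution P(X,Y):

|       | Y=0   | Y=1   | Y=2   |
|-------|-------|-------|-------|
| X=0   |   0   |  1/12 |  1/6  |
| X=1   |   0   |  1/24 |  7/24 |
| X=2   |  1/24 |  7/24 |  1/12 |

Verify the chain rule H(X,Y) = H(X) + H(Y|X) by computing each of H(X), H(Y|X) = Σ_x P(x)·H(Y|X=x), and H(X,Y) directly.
H(X) = 1.5546 bits, H(Y|X) = 0.8928 bits, H(X,Y) = 2.4473 bits

Marginal of X (row sums):
  P(X=0) = 0 + 1/12 + 1/6 = 1/4
  P(X=1) = 0 + 1/24 + 7/24 = 1/3
  P(X=2) = 1/24 + 7/24 + 1/12 = 5/12
H(X) = -[(1/4)·log₂(1/4) + (1/3)·log₂(1/3) + (5/12)·log₂(5/12)]
  = 0.500000 + 0.528321 + 0.526264 = 1.5546 bits

H(Y|X) = Σ_x P(x)·H(Y|X=x):
  X=0: P(X=0) = 1/4, P(Y|X=0) = (0, 1/3, 2/3) → H(Y|X=0) = 0.918296
  X=1: P(X=1) = 1/3, P(Y|X=1) = (0, 1/8, 7/8) → H(Y|X=1) = 0.543564
  X=2: P(X=2) = 5/12, P(Y|X=2) = (1/10, 7/10, 1/5) → H(Y|X=2) = 1.156780
H(Y|X) = (1/4)·0.918296 + (1/3)·0.543564 + (5/12)·1.156780 = 0.8928 bits

H(X,Y) = -Σ_{x,y} P(x,y) log₂ P(x,y). Per-cell terms -P(x,y)·log₂P(x,y):
  X=0: 0.000000, 0.298747, 0.430827
  X=1: 0.000000, 0.191040, 0.518469
  X=2: 0.191040, 0.518469, 0.298747
  (cells with P = 0 contribute 0)
Sum of the 9 terms: H(X,Y) = 2.4473 bits

Chain rule check:
  H(X) + H(Y|X) = 1.5546 + 0.8928 = 2.4474 bits
  H(X,Y) = 2.4473 bits
✓ Chain rule verified (Δ = 0.0001 is 4-dp rounding noise: each of the three values was rounded independently).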